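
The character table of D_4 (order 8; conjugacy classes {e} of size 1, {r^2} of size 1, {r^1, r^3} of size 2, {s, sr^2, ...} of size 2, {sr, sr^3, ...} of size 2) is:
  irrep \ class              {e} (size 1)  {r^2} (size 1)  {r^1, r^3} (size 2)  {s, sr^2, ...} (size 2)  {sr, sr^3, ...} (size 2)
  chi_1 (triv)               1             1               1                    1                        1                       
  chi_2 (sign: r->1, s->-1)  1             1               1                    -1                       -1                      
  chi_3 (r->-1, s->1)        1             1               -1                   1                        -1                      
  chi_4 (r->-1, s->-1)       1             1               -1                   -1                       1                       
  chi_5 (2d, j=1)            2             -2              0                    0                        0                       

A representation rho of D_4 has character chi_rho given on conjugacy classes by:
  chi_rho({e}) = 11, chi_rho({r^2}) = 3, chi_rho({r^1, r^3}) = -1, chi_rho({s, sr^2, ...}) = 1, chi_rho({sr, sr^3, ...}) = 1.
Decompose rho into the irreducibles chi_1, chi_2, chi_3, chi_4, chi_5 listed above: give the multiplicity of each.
Multiplicities: chi_1: 2, chi_2: 1, chi_3: 2, chi_4: 2, chi_5: 2.

Why: Use <chi_rho, chi> = (1/|G|) sum_C |C| * chi_rho(C) * conj(chi(C)) with |G| = 8 for each irreducible chi in the table:
  <chi_rho, chi_1> = (1/8)[1*(11)*conj(1) + 1*(3)*conj(1) + 2*(-1)*conj(1) + 2*(1)*conj(1) + 2*(1)*conj(1)]
      = (1/8)[(11) + (3) + (-2) + (2) + (2)] = 16/8 = 2
  <chi_rho, chi_2> = (1/8)[1*(11)*conj(1) + 1*(3)*conj(1) + 2*(-1)*conj(1) + 2*(1)*conj(-1) + 2*(1)*conj(-1)]
      = (1/8)[(11) + (3) + (-2) + (-2) + (-2)] = 8/8 = 1
  <chi_rho, chi_3> = (1/8)[1*(11)*conj(1) + 1*(3)*conj(1) + 2*(-1)*conj(-1) + 2*(1)*conj(1) + 2*(1)*conj(-1)]
      = (1/8)[(11) + (3) + (2) + (2) + (-2)] = 16/8 = 2
  <chi_rho, chi_4> = (1/8)[1*(11)*conj(1) + 1*(3)*conj(1) + 2*(-1)*conj(-1) + 2*(1)*conj(-1) + 2*(1)*conj(1)]
      = (1/8)[(11) + (3) + (2) + (-2) + (2)] = 16/8 = 2
  <chi_rho, chi_5> = (1/8)[1*(11)*conj(2) + 1*(3)*conj(-2) + 2*(-1)*conj(0) + 2*(1)*conj(0) + 2*(1)*conj(0)]
      = (1/8)[(22) + (-6) + (0) + (0) + (0)] = 16/8 = 2
Dimension check: dim(rho) = sum (mult * dim) = 2*1 + 1*1 + 2*1 + 2*1 + 2*2 = 11 = chi_rho(e) = 11.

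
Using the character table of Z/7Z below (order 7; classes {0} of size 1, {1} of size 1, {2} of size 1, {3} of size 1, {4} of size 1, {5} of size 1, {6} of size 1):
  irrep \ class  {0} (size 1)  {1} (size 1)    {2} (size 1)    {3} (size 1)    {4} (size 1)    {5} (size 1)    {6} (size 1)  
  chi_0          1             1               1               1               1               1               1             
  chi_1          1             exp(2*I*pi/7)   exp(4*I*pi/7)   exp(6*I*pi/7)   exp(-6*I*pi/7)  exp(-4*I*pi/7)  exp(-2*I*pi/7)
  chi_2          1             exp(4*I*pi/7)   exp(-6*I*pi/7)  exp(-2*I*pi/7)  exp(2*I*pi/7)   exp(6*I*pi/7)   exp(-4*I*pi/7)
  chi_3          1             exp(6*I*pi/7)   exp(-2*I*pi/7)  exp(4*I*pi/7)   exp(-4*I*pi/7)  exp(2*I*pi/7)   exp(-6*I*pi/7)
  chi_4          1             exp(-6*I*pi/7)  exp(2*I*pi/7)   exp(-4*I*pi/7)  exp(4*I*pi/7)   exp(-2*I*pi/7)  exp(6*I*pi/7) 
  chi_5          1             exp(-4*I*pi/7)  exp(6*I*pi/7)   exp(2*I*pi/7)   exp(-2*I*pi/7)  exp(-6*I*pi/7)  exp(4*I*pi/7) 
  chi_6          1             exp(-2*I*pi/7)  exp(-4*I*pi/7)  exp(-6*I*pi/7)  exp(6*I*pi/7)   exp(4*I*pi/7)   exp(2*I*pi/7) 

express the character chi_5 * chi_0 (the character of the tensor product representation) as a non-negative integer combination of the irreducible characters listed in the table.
chi_5 tensor chi_0 = chi_5 (all other irreducibles have multiplicity 0).

Details: The character of a tensor product is the pointwise product (chi_5 * chi_0)(C) = chi_5(C) * chi_0(C):
  {0}: (1)*(1), {1}: (exp(-4*I*pi/7))*(1), {2}: (exp(6*I*pi/7))*(1), {3}: (exp(2*I*pi/7))*(1), {4}: (exp(-2*I*pi/7))*(1), {5}: (exp(-6*I*pi/7))*(1), {6}: (exp(4*I*pi/7))*(1)
so (chi_5 * chi_0) takes values
  {0} -> 1, {1} -> exp(-4*I*pi/7), {2} -> exp(6*I*pi/7), {3} -> exp(2*I*pi/7), {4} -> exp(-2*I*pi/7), {5} -> exp(-6*I*pi/7), {6} -> exp(4*I*pi/7).
Now take the inner product of this character with each irreducible chi from the table, <chi_5*chi_0, chi> = (1/7) sum_C |C| (chi_5*chi_0)(C) conj(chi(C)):
  <chi_5*chi_0, chi_0> = (1/7)[1*(1)*conj(1) + 1*(exp(-4*I*pi/7))*conj(1) + 1*(exp(6*I*pi/7))*conj(1) + 1*(exp(2*I*pi/7))*conj(1) + 1*(exp(-2*I*pi/7))*conj(1) + 1*(exp(-6*I*pi/7))*conj(1) + 1*(exp(4*I*pi/7))*conj(1)]
      = (1/7)[(1) + (exp(-4*I*pi/7)) + (exp(6*I*pi/7)) + (exp(2*I*pi/7)) + (exp(-2*I*pi/7)) + (exp(-6*I*pi/7)) + (exp(4*I*pi/7))] = 0/7 = 0
  <chi_5*chi_0, chi_1> = (1/7)[1*(1)*conj(1) + 1*(exp(-4*I*pi/7))*conj(exp(2*I*pi/7)) + 1*(exp(6*I*pi/7))*conj(exp(4*I*pi/7)) + 1*(exp(2*I*pi/7))*conj(exp(6*I*pi/7)) + 1*(exp(-2*I*pi/7))*conj(exp(-6*I*pi/7)) + 1*(exp(-6*I*pi/7))*conj(exp(-4*I*pi/7)) + 1*(exp(4*I*pi/7))*conj(exp(-2*I*pi/7))]
      = (1/7)[(1) + (exp(-6*I*pi/7)) + (exp(2*I*pi/7)) + (exp(-4*I*pi/7)) + (exp(4*I*pi/7)) + (exp(-2*I*pi/7)) + (exp(6*I*pi/7))] = 0/7 = 0
  <chi_5*chi_0, chi_2> = (1/7)[1*(1)*conj(1) + 1*(exp(-4*I*pi/7))*conj(exp(4*I*pi/7)) + 1*(exp(6*I*pi/7))*conj(exp(-6*I*pi/7)) + 1*(exp(2*I*pi/7))*conj(exp(-2*I*pi/7)) + 1*(exp(-2*I*pi/7))*conj(exp(2*I*pi/7)) + 1*(exp(-6*I*pi/7))*conj(exp(6*I*pi/7)) + 1*(exp(4*I*pi/7))*conj(exp(-4*I*pi/7))]
      = (1/7)[(1) + (exp(6*I*pi/7)) + (exp(-2*I*pi/7)) + (exp(4*I*pi/7)) + (exp(-4*I*pi/7)) + (exp(2*I*pi/7)) + (exp(-6*I*pi/7))] = 0/7 = 0
  <chi_5*chi_0, chi_3> = (1/7)[1*(1)*conj(1) + 1*(exp(-4*I*pi/7))*conj(exp(6*I*pi/7)) + 1*(exp(6*I*pi/7))*conj(exp(-2*I*pi/7)) + 1*(exp(2*I*pi/7))*conj(exp(4*I*pi/7)) + 1*(exp(-2*I*pi/7))*conj(exp(-4*I*pi/7)) + 1*(exp(-6*I*pi/7))*conj(exp(2*I*pi/7)) + 1*(exp(4*I*pi/7))*conj(exp(-6*I*pi/7))]
      = (1/7)[(1) + (exp(4*I*pi/7)) + (exp(-6*I*pi/7)) + (exp(-2*I*pi/7)) + (exp(2*I*pi/7)) + (exp(6*I*pi/7)) + (exp(-4*I*pi/7))] = 0/7 = 0
  <chi_5*chi_0, chi_4> = (1/7)[1*(1)*conj(1) + 1*(exp(-4*I*pi/7))*conj(exp(-6*I*pi/7)) + 1*(exp(6*I*pi/7))*conj(exp(2*I*pi/7)) + 1*(exp(2*I*pi/7))*conj(exp(-4*I*pi/7)) + 1*(exp(-2*I*pi/7))*conj(exp(4*I*pi/7)) + 1*(exp(-6*I*pi/7))*conj(exp(-2*I*pi/7)) + 1*(exp(4*I*pi/7))*conj(exp(6*I*pi/7))]
      = (1/7)[(1) + (exp(2*I*pi/7)) + (exp(4*I*pi/7)) + (exp(6*I*pi/7)) + (exp(-6*I*pi/7)) + (exp(-4*I*pi/7)) + (exp(-2*I*pi/7))] = 0/7 = 0
  <chi_5*chi_0, chi_5> = (1/7)[1*(1)*conj(1) + 1*(exp(-4*I*pi/7))*conj(exp(-4*I*pi/7)) + 1*(exp(6*I*pi/7))*conj(exp(6*I*pi/7)) + 1*(exp(2*I*pi/7))*conj(exp(2*I*pi/7)) + 1*(exp(-2*I*pi/7))*conj(exp(-2*I*pi/7)) + 1*(exp(-6*I*pi/7))*conj(exp(-6*I*pi/7)) + 1*(exp(4*I*pi/7))*conj(exp(4*I*pi/7))]
      = (1/7)[(1) + (1) + (1) + (1) + (1) + (1) + (1)] = 7/7 = 1
  <chi_5*chi_0, chi_6> = (1/7)[1*(1)*conj(1) + 1*(exp(-4*I*pi/7))*conj(exp(-2*I*pi/7)) + 1*(exp(6*I*pi/7))*conj(exp(-4*I*pi/7)) + 1*(exp(2*I*pi/7))*conj(exp(-6*I*pi/7)) + 1*(exp(-2*I*pi/7))*conj(exp(6*I*pi/7)) + 1*(exp(-6*I*pi/7))*conj(exp(4*I*pi/7)) + 1*(exp(4*I*pi/7))*conj(exp(2*I*pi/7))]
      = (1/7)[(1) + (exp(-2*I*pi/7)) + (exp(-4*I*pi/7)) + (exp(-6*I*pi/7)) + (exp(6*I*pi/7)) + (exp(4*I*pi/7)) + (exp(2*I*pi/7))] = 0/7 = 0
(Exp terms are combined using exp(i*s)*conj(exp(i*t)) = exp(i*(s-t)), and sums of them are collapsed using the identity that for every m > 1 the m distinct m-th roots of unity sum to 0, e.g. 1 + exp(2*I*pi/3) + exp(-2*I*pi/3) = 0.)
Hence the multiplicities are chi_5: 1. Dimension check: dim(chi_5)*dim(chi_0) = 1*1 = 1 and sum (mult * dim) = 1*1 = 1.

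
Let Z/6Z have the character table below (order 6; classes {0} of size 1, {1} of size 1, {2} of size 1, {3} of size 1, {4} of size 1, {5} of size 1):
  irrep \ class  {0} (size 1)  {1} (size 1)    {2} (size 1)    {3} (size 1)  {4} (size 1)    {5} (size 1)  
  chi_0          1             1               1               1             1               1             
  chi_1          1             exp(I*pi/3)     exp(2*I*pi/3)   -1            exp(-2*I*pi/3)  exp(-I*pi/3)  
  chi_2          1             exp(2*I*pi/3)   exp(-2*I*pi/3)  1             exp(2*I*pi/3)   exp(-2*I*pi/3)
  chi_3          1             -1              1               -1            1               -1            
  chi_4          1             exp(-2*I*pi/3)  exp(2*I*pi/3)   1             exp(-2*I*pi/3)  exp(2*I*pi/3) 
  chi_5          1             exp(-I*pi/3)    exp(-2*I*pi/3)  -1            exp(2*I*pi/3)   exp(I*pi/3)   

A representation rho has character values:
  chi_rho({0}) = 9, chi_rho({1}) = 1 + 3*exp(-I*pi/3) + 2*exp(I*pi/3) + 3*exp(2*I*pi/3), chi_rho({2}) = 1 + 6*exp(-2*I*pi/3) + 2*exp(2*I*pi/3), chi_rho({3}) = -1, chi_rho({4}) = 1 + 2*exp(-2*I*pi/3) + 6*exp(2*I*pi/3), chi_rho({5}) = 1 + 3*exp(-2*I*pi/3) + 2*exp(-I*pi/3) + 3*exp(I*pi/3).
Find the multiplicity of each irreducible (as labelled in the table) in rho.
Multiplicities: chi_0: 1, chi_1: 2, chi_2: 3, chi_3: 0, chi_4: 0, chi_5: 3.

Derivation: Use <chi_rho, chi> = (1/|G|) sum_C |C| * chi_rho(C) * conj(chi(C)) with |G| = 6 for each irreducible chi in the table:
  <chi_rho, chi_0> = (1/6)[1*(9)*conj(1) + 1*(1 + 3*exp(-I*pi/3) + 2*exp(I*pi/3) + 3*exp(2*I*pi/3))*conj(1) + 1*(1 + 6*exp(-2*I*pi/3) + 2*exp(2*I*pi/3))*conj(1) + 1*(-1)*conj(1) + 1*(1 + 2*exp(-2*I*pi/3) + 6*exp(2*I*pi/3))*conj(1) + 1*(1 + 3*exp(-2*I*pi/3) + 2*exp(-I*pi/3) + 3*exp(I*pi/3))*conj(1)]
      = (1/6)[(9) + (1 + 3*exp(-I*pi/3) + 2*exp(I*pi/3) + 3*exp(2*I*pi/3)) + (1 + 6*exp(-2*I*pi/3) + 2*exp(2*I*pi/3)) + (-1) + (1 + 2*exp(-2*I*pi/3) + 6*exp(2*I*pi/3)) + (1 + 3*exp(-2*I*pi/3) + 2*exp(-I*pi/3) + 3*exp(I*pi/3))] = 6/6 = 1
  <chi_rho, chi_1> = (1/6)[1*(9)*conj(1) + 1*(1 + 3*exp(-I*pi/3) + 2*exp(I*pi/3) + 3*exp(2*I*pi/3))*conj(exp(I*pi/3)) + 1*(1 + 6*exp(-2*I*pi/3) + 2*exp(2*I*pi/3))*conj(exp(2*I*pi/3)) + 1*(-1)*conj(-1) + 1*(1 + 2*exp(-2*I*pi/3) + 6*exp(2*I*pi/3))*conj(exp(-2*I*pi/3)) + 1*(1 + 3*exp(-2*I*pi/3) + 2*exp(-I*pi/3) + 3*exp(I*pi/3))*conj(exp(-I*pi/3))]
      = (1/6)[(9) + (2 + 3*exp(-2*I*pi/3) + exp(-I*pi/3) + 3*exp(I*pi/3)) + (2 + exp(-2*I*pi/3) + 6*exp(2*I*pi/3)) + (1) + (2 + 6*exp(-2*I*pi/3) + exp(2*I*pi/3)) + (2 + 3*exp(-I*pi/3) + exp(I*pi/3) + 3*exp(2*I*pi/3))] = 12/6 = 2
  <chi_rho, chi_2> = (1/6)[1*(9)*conj(1) + 1*(1 + 3*exp(-I*pi/3) + 2*exp(I*pi/3) + 3*exp(2*I*pi/3))*conj(exp(2*I*pi/3)) + 1*(1 + 6*exp(-2*I*pi/3) + 2*exp(2*I*pi/3))*conj(exp(-2*I*pi/3)) + 1*(-1)*conj(1) + 1*(1 + 2*exp(-2*I*pi/3) + 6*exp(2*I*pi/3))*conj(exp(2*I*pi/3)) + 1*(1 + 3*exp(-2*I*pi/3) + 2*exp(-I*pi/3) + 3*exp(I*pi/3))*conj(exp(-2*I*pi/3))]
      = (1/6)[(9) + (2*exp(-I*pi/3) + exp(-2*I*pi/3)) + (6 + 2*exp(-2*I*pi/3) + exp(2*I*pi/3)) + (-1) + (6 + exp(-2*I*pi/3) + 2*exp(2*I*pi/3)) + (exp(2*I*pi/3) + 2*exp(I*pi/3))] = 18/6 = 3
  <chi_rho, chi_3> = (1/6)[1*(9)*conj(1) + 1*(1 + 3*exp(-I*pi/3) + 2*exp(I*pi/3) + 3*exp(2*I*pi/3))*conj(-1) + 1*(1 + 6*exp(-2*I*pi/3) + 2*exp(2*I*pi/3))*conj(1) + 1*(-1)*conj(-1) + 1*(1 + 2*exp(-2*I*pi/3) + 6*exp(2*I*pi/3))*conj(1) + 1*(1 + 3*exp(-2*I*pi/3) + 2*exp(-I*pi/3) + 3*exp(I*pi/3))*conj(-1)]
      = (1/6)[(9) + (-1 - 3*exp(2*I*pi/3) - 2*exp(I*pi/3) - 3*exp(-I*pi/3)) + (1 + 6*exp(-2*I*pi/3) + 2*exp(2*I*pi/3)) + (1) + (1 + 2*exp(-2*I*pi/3) + 6*exp(2*I*pi/3)) + (-1 - 3*exp(I*pi/3) - 2*exp(-I*pi/3) - 3*exp(-2*I*pi/3))] = 0/6 = 0
  <chi_rho, chi_4> = (1/6)[1*(9)*conj(1) + 1*(1 + 3*exp(-I*pi/3) + 2*exp(I*pi/3) + 3*exp(2*I*pi/3))*conj(exp(-2*I*pi/3)) + 1*(1 + 6*exp(-2*I*pi/3) + 2*exp(2*I*pi/3))*conj(exp(2*I*pi/3)) + 1*(-1)*conj(1) + 1*(1 + 2*exp(-2*I*pi/3) + 6*exp(2*I*pi/3))*conj(exp(-2*I*pi/3)) + 1*(1 + 3*exp(-2*I*pi/3) + 2*exp(-I*pi/3) + 3*exp(I*pi/3))*conj(exp(2*I*pi/3))]
      = (1/6)[(9) + (-2 + 3*exp(-2*I*pi/3) + exp(2*I*pi/3) + 3*exp(I*pi/3)) + (2 + exp(-2*I*pi/3) + 6*exp(2*I*pi/3)) + (-1) + (2 + 6*exp(-2*I*pi/3) + exp(2*I*pi/3)) + (-2 + 3*exp(-I*pi/3) + exp(-2*I*pi/3) + 3*exp(2*I*pi/3))] = 0/6 = 0
  <chi_rho, chi_5> = (1/6)[1*(9)*conj(1) + 1*(1 + 3*exp(-I*pi/3) + 2*exp(I*pi/3) + 3*exp(2*I*pi/3))*conj(exp(-I*pi/3)) + 1*(1 + 6*exp(-2*I*pi/3) + 2*exp(2*I*pi/3))*conj(exp(-2*I*pi/3)) + 1*(-1)*conj(-1) + 1*(1 + 2*exp(-2*I*pi/3) + 6*exp(2*I*pi/3))*conj(exp(2*I*pi/3)) + 1*(1 + 3*exp(-2*I*pi/3) + 2*exp(-I*pi/3) + 3*exp(I*pi/3))*conj(exp(I*pi/3))]
      = (1/6)[(9) + (exp(I*pi/3) + 2*exp(2*I*pi/3)) + (6 + 2*exp(-2*I*pi/3) + exp(2*I*pi/3)) + (1) + (6 + exp(-2*I*pi/3) + 2*exp(2*I*pi/3)) + (2*exp(-2*I*pi/3) + exp(-I*pi/3))] = 18/6 = 3
(Exp terms are combined using exp(i*s)*conj(exp(i*t)) = exp(i*(s-t)), and sums of them are collapsed using the identity that for every m > 1 the m distinct m-th roots of unity sum to 0, e.g. 1 + exp(2*I*pi/3) + exp(-2*I*pi/3) = 0.)
Dimension check: dim(rho) = sum (mult * dim) = 1*1 + 2*1 + 3*1 + 0*1 + 0*1 + 3*1 = 9 = chi_rho(e) = 9.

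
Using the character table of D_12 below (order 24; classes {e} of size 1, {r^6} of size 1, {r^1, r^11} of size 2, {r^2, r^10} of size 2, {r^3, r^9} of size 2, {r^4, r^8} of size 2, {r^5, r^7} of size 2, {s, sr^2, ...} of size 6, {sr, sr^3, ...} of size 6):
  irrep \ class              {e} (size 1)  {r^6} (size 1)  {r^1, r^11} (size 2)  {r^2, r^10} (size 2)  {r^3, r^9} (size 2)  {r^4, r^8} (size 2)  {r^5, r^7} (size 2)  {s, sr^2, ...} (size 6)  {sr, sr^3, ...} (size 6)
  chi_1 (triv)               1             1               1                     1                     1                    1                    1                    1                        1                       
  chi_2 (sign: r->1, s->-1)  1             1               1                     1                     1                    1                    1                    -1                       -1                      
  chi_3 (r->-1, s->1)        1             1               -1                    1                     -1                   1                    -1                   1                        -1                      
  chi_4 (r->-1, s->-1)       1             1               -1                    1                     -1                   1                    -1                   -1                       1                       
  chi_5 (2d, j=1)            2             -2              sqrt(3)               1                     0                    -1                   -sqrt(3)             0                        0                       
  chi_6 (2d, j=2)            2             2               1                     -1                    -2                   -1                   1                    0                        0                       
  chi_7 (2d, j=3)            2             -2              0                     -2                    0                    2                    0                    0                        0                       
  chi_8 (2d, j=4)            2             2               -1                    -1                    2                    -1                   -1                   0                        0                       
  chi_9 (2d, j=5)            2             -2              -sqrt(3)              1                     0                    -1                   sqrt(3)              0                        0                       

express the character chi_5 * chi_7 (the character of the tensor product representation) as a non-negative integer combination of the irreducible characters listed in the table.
chi_5 tensor chi_7 = chi_6 + chi_8 (all other irreducibles have multiplicity 0).

Explanation: The character of a tensor product is the pointwise product (chi_5 * chi_7)(C) = chi_5(C) * chi_7(C):
  {e}: (2)*(2), {r^6}: (-2)*(-2), {r^1, r^11}: (sqrt(3))*(0), {r^2, r^10}: (1)*(-2), {r^3, r^9}: (0)*(0), {r^4, r^8}: (-1)*(2), {r^5, r^7}: (-sqrt(3))*(0), {s, sr^2, ...}: (0)*(0), {sr, sr^3, ...}: (0)*(0)
so (chi_5 * chi_7) takes values
  {e} -> 4, {r^6} -> 4, {r^1, r^11} -> 0, {r^2, r^10} -> -2, {r^3, r^9} -> 0, {r^4, r^8} -> -2, {r^5, r^7} -> 0, {s, sr^2, ...} -> 0, {sr, sr^3, ...} -> 0.
Now take the inner product of this character with each irreducible chi from the table, <chi_5*chi_7, chi> = (1/24) sum_C |C| (chi_5*chi_7)(C) conj(chi(C)):
  <chi_5*chi_7, chi_1> = (1/24)[1*(4)*conj(1) + 1*(4)*conj(1) + 2*(0)*conj(1) + 2*(-2)*conj(1) + 2*(0)*conj(1) + 2*(-2)*conj(1) + 2*(0)*conj(1) + 6*(0)*conj(1) + 6*(0)*conj(1)]
      = (1/24)[(4) + (4) + (0) + (-4) + (0) + (-4) + (0) + (0) + (0)] = 0/24 = 0
  <chi_5*chi_7, chi_2> = (1/24)[1*(4)*conj(1) + 1*(4)*conj(1) + 2*(0)*conj(1) + 2*(-2)*conj(1) + 2*(0)*conj(1) + 2*(-2)*conj(1) + 2*(0)*conj(1) + 6*(0)*conj(-1) + 6*(0)*conj(-1)]
      = (1/24)[(4) + (4) + (0) + (-4) + (0) + (-4) + (0) + (0) + (0)] = 0/24 = 0
  <chi_5*chi_7, chi_3> = (1/24)[1*(4)*conj(1) + 1*(4)*conj(1) + 2*(0)*conj(-1) + 2*(-2)*conj(1) + 2*(0)*conj(-1) + 2*(-2)*conj(1) + 2*(0)*conj(-1) + 6*(0)*conj(1) + 6*(0)*conj(-1)]
      = (1/24)[(4) + (4) + (0) + (-4) + (0) + (-4) + (0) + (0) + (0)] = 0/24 = 0
  <chi_5*chi_7, chi_4> = (1/24)[1*(4)*conj(1) + 1*(4)*conj(1) + 2*(0)*conj(-1) + 2*(-2)*conj(1) + 2*(0)*conj(-1) + 2*(-2)*conj(1) + 2*(0)*conj(-1) + 6*(0)*conj(-1) + 6*(0)*conj(1)]
      = (1/24)[(4) + (4) + (0) + (-4) + (0) + (-4) + (0) + (0) + (0)] = 0/24 = 0
  <chi_5*chi_7, chi_5> = (1/24)[1*(4)*conj(2) + 1*(4)*conj(-2) + 2*(0)*conj(sqrt(3)) + 2*(-2)*conj(1) + 2*(0)*conj(0) + 2*(-2)*conj(-1) + 2*(0)*conj(-sqrt(3)) + 6*(0)*conj(0) + 6*(0)*conj(0)]
      = (1/24)[(8) + (-8) + (0) + (-4) + (0) + (4) + (0) + (0) + (0)] = 0/24 = 0
  <chi_5*chi_7, chi_6> = (1/24)[1*(4)*conj(2) + 1*(4)*conj(2) + 2*(0)*conj(1) + 2*(-2)*conj(-1) + 2*(0)*conj(-2) + 2*(-2)*conj(-1) + 2*(0)*conj(1) + 6*(0)*conj(0) + 6*(0)*conj(0)]
      = (1/24)[(8) + (8) + (0) + (4) + (0) + (4) + (0) + (0) + (0)] = 24/24 = 1
  <chi_5*chi_7, chi_7> = (1/24)[1*(4)*conj(2) + 1*(4)*conj(-2) + 2*(0)*conj(0) + 2*(-2)*conj(-2) + 2*(0)*conj(0) + 2*(-2)*conj(2) + 2*(0)*conj(0) + 6*(0)*conj(0) + 6*(0)*conj(0)]
      = (1/24)[(8) + (-8) + (0) + (8) + (0) + (-8) + (0) + (0) + (0)] = 0/24 = 0
  <chi_5*chi_7, chi_8> = (1/24)[1*(4)*conj(2) + 1*(4)*conj(2) + 2*(0)*conj(-1) + 2*(-2)*conj(-1) + 2*(0)*conj(2) + 2*(-2)*conj(-1) + 2*(0)*conj(-1) + 6*(0)*conj(0) + 6*(0)*conj(0)]
      = (1/24)[(8) + (8) + (0) + (4) + (0) + (4) + (0) + (0) + (0)] = 24/24 = 1
  <chi_5*chi_7, chi_9> = (1/24)[1*(4)*conj(2) + 1*(4)*conj(-2) + 2*(0)*conj(-sqrt(3)) + 2*(-2)*conj(1) + 2*(0)*conj(0) + 2*(-2)*conj(-1) + 2*(0)*conj(sqrt(3)) + 6*(0)*conj(0) + 6*(0)*conj(0)]
      = (1/24)[(8) + (-8) + (0) + (-4) + (0) + (4) + (0) + (0) + (0)] = 0/24 = 0
Hence the multiplicities are chi_6: 1, chi_8: 1. Dimension check: dim(chi_5)*dim(chi_7) = 2*2 = 4 and sum (mult * dim) = 1*2 + 1*2 = 4.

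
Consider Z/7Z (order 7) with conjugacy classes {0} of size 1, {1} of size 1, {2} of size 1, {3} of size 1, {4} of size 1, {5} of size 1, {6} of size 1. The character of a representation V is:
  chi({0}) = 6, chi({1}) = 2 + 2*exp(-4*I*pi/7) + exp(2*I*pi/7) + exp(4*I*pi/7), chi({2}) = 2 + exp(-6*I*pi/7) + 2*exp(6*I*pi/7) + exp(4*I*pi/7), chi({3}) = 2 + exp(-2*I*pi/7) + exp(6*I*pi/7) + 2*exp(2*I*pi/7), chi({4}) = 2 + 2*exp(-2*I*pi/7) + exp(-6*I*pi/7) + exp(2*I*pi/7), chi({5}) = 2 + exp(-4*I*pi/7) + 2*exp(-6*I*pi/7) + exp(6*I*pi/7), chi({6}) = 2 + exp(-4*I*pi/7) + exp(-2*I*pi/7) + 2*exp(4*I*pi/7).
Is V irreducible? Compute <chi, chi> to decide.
Not irreducible (reducible): <chi, chi> = 10 > 1.

Explanation: <chi, chi> = (1/|G|) sum_C |C| * |chi(C)|^2 = (1/7)[1*|6|^2 + 1*|2 + 2*exp(-4*I*pi/7) + exp(2*I*pi/7) + exp(4*I*pi/7)|^2 + 1*|2 + exp(-6*I*pi/7) + 2*exp(6*I*pi/7) + exp(4*I*pi/7)|^2 + 1*|2 + exp(-2*I*pi/7) + exp(6*I*pi/7) + 2*exp(2*I*pi/7)|^2 + 1*|2 + 2*exp(-2*I*pi/7) + exp(-6*I*pi/7) + exp(2*I*pi/7)|^2 + 1*|2 + exp(-4*I*pi/7) + 2*exp(-6*I*pi/7) + exp(6*I*pi/7)|^2 + 1*|2 + exp(-4*I*pi/7) + exp(-2*I*pi/7) + 2*exp(4*I*pi/7)|^2]
  = (1/7)[(36) + (10 + 6*exp(-4*I*pi/7) + 3*exp(-2*I*pi/7) + 4*exp(-6*I*pi/7) + 4*exp(6*I*pi/7) + 3*exp(2*I*pi/7) + 6*exp(4*I*pi/7)) + (10 + 4*exp(-2*I*pi/7) + 3*exp(-4*I*pi/7) + 6*exp(-6*I*pi/7) + 6*exp(6*I*pi/7) + 3*exp(4*I*pi/7) + 4*exp(2*I*pi/7)) + (10 + 6*exp(-2*I*pi/7) + 4*exp(-4*I*pi/7) + 3*exp(-6*I*pi/7) + 3*exp(6*I*pi/7) + 4*exp(4*I*pi/7) + 6*exp(2*I*pi/7)) + (10 + 6*exp(-2*I*pi/7) + 4*exp(-4*I*pi/7) + 3*exp(-6*I*pi/7) + 3*exp(6*I*pi/7) + 4*exp(4*I*pi/7) + 6*exp(2*I*pi/7)) + (10 + 4*exp(-2*I*pi/7) + 3*exp(-4*I*pi/7) + 6*exp(-6*I*pi/7) + 6*exp(6*I*pi/7) + 3*exp(4*I*pi/7) + 4*exp(2*I*pi/7)) + (10 + 6*exp(-4*I*pi/7) + 3*exp(-2*I*pi/7) + 4*exp(-6*I*pi/7) + 4*exp(6*I*pi/7) + 3*exp(2*I*pi/7) + 6*exp(4*I*pi/7))] = 70/7 = 10.
(Exp terms are combined using exp(i*s)*conj(exp(i*t)) = exp(i*(s-t)), and sums of them are collapsed using the identity that for every m > 1 the m distinct m-th roots of unity sum to 0, e.g. 1 + exp(2*I*pi/3) + exp(-2*I*pi/3) = 0.)
A character is irreducible iff <chi, chi> = 1, so this representation is reducible.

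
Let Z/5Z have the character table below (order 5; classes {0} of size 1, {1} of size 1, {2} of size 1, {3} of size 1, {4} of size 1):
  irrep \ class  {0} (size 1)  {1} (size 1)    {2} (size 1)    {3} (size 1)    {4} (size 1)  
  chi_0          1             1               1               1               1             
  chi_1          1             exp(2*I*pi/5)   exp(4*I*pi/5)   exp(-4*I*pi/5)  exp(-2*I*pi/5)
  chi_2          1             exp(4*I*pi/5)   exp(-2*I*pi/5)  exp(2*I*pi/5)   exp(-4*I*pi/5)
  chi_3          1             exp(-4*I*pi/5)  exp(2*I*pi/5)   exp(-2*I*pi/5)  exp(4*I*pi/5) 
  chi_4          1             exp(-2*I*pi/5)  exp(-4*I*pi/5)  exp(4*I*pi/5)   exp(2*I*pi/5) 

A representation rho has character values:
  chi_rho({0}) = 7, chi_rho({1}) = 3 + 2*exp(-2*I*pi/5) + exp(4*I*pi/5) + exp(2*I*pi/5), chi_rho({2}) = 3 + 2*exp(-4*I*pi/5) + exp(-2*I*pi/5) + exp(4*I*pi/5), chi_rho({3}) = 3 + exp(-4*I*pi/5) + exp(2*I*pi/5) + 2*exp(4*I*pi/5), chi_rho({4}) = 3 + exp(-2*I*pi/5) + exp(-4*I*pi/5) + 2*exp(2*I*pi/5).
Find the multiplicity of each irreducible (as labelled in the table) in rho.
Multiplicities: chi_0: 3, chi_1: 1, chi_2: 1, chi_3: 0, chi_4: 2.

Use <chi_rho, chi> = (1/|G|) sum_C |C| * chi_rho(C) * conj(chi(C)) with |G| = 5 for each irreducible chi in the table:
  <chi_rho, chi_0> = (1/5)[1*(7)*conj(1) + 1*(3 + 2*exp(-2*I*pi/5) + exp(4*I*pi/5) + exp(2*I*pi/5))*conj(1) + 1*(3 + 2*exp(-4*I*pi/5) + exp(-2*I*pi/5) + exp(4*I*pi/5))*conj(1) + 1*(3 + exp(-4*I*pi/5) + exp(2*I*pi/5) + 2*exp(4*I*pi/5))*conj(1) + 1*(3 + exp(-2*I*pi/5) + exp(-4*I*pi/5) + 2*exp(2*I*pi/5))*conj(1)]
      = (1/5)[(7) + (3 + 2*exp(-2*I*pi/5) + exp(4*I*pi/5) + exp(2*I*pi/5)) + (3 + 2*exp(-4*I*pi/5) + exp(-2*I*pi/5) + exp(4*I*pi/5)) + (3 + exp(-4*I*pi/5) + exp(2*I*pi/5) + 2*exp(4*I*pi/5)) + (3 + exp(-2*I*pi/5) + exp(-4*I*pi/5) + 2*exp(2*I*pi/5))] = 15/5 = 3
  <chi_rho, chi_1> = (1/5)[1*(7)*conj(1) + 1*(3 + 2*exp(-2*I*pi/5) + exp(4*I*pi/5) + exp(2*I*pi/5))*conj(exp(2*I*pi/5)) + 1*(3 + 2*exp(-4*I*pi/5) + exp(-2*I*pi/5) + exp(4*I*pi/5))*conj(exp(4*I*pi/5)) + 1*(3 + exp(-4*I*pi/5) + exp(2*I*pi/5) + 2*exp(4*I*pi/5))*conj(exp(-4*I*pi/5)) + 1*(3 + exp(-2*I*pi/5) + exp(-4*I*pi/5) + 2*exp(2*I*pi/5))*conj(exp(-2*I*pi/5))]
      = (1/5)[(7) + (1 + 3*exp(-2*I*pi/5) + 2*exp(-4*I*pi/5) + exp(2*I*pi/5)) + (1 + 3*exp(-4*I*pi/5) + exp(4*I*pi/5) + 2*exp(2*I*pi/5)) + (1 + 2*exp(-2*I*pi/5) + exp(-4*I*pi/5) + 3*exp(4*I*pi/5)) + (1 + exp(-2*I*pi/5) + 2*exp(4*I*pi/5) + 3*exp(2*I*pi/5))] = 5/5 = 1
  <chi_rho, chi_2> = (1/5)[1*(7)*conj(1) + 1*(3 + 2*exp(-2*I*pi/5) + exp(4*I*pi/5) + exp(2*I*pi/5))*conj(exp(4*I*pi/5)) + 1*(3 + 2*exp(-4*I*pi/5) + exp(-2*I*pi/5) + exp(4*I*pi/5))*conj(exp(-2*I*pi/5)) + 1*(3 + exp(-4*I*pi/5) + exp(2*I*pi/5) + 2*exp(4*I*pi/5))*conj(exp(2*I*pi/5)) + 1*(3 + exp(-2*I*pi/5) + exp(-4*I*pi/5) + 2*exp(2*I*pi/5))*conj(exp(-4*I*pi/5))]
      = (1/5)[(7) + (1 + 3*exp(-4*I*pi/5) + exp(-2*I*pi/5) + 2*exp(4*I*pi/5)) + (1 + 2*exp(-2*I*pi/5) + exp(-4*I*pi/5) + 3*exp(2*I*pi/5)) + (1 + 3*exp(-2*I*pi/5) + exp(4*I*pi/5) + 2*exp(2*I*pi/5)) + (1 + 2*exp(-4*I*pi/5) + exp(2*I*pi/5) + 3*exp(4*I*pi/5))] = 5/5 = 1
  <chi_rho, chi_3> = (1/5)[1*(7)*conj(1) + 1*(3 + 2*exp(-2*I*pi/5) + exp(4*I*pi/5) + exp(2*I*pi/5))*conj(exp(-4*I*pi/5)) + 1*(3 + 2*exp(-4*I*pi/5) + exp(-2*I*pi/5) + exp(4*I*pi/5))*conj(exp(2*I*pi/5)) + 1*(3 + exp(-4*I*pi/5) + exp(2*I*pi/5) + 2*exp(4*I*pi/5))*conj(exp(-2*I*pi/5)) + 1*(3 + exp(-2*I*pi/5) + exp(-4*I*pi/5) + 2*exp(2*I*pi/5))*conj(exp(4*I*pi/5))]
      = (1/5)[(7) + (exp(-2*I*pi/5) + exp(-4*I*pi/5) + 3*exp(4*I*pi/5) + 2*exp(2*I*pi/5)) + (3*exp(-2*I*pi/5) + exp(-4*I*pi/5) + exp(2*I*pi/5) + 2*exp(4*I*pi/5)) + (2*exp(-4*I*pi/5) + exp(-2*I*pi/5) + exp(4*I*pi/5) + 3*exp(2*I*pi/5)) + (2*exp(-2*I*pi/5) + 3*exp(-4*I*pi/5) + exp(4*I*pi/5) + exp(2*I*pi/5))] = 0/5 = 0
  <chi_rho, chi_4> = (1/5)[1*(7)*conj(1) + 1*(3 + 2*exp(-2*I*pi/5) + exp(4*I*pi/5) + exp(2*I*pi/5))*conj(exp(-2*I*pi/5)) + 1*(3 + 2*exp(-4*I*pi/5) + exp(-2*I*pi/5) + exp(4*I*pi/5))*conj(exp(-4*I*pi/5)) + 1*(3 + exp(-4*I*pi/5) + exp(2*I*pi/5) + 2*exp(4*I*pi/5))*conj(exp(4*I*pi/5)) + 1*(3 + exp(-2*I*pi/5) + exp(-4*I*pi/5) + 2*exp(2*I*pi/5))*conj(exp(2*I*pi/5))]
      = (1/5)[(7) + (2 + exp(-4*I*pi/5) + exp(4*I*pi/5) + 3*exp(2*I*pi/5)) + (2 + exp(-2*I*pi/5) + exp(2*I*pi/5) + 3*exp(4*I*pi/5)) + (2 + 3*exp(-4*I*pi/5) + exp(-2*I*pi/5) + exp(2*I*pi/5)) + (2 + 3*exp(-2*I*pi/5) + exp(-4*I*pi/5) + exp(4*I*pi/5))] = 10/5 = 2
(Exp terms are combined using exp(i*s)*conj(exp(i*t)) = exp(i*(s-t)), and sums of them are collapsed using the identity that for every m > 1 the m distinct m-th roots of unity sum to 0, e.g. 1 + exp(2*I*pi/3) + exp(-2*I*pi/3) = 0.)
Dimension check: dim(rho) = sum (mult * dim) = 3*1 + 1*1 + 1*1 + 0*1 + 2*1 = 7 = chi_rho(e) = 7.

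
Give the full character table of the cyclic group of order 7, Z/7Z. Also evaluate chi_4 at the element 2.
Character table of Z/7Z (irreps indexed chi_0,...,chi_6 with chi_k(m) = zeta_7^(k*m), zeta_7 = exp(2*pi*i/7)):
  irrep \ class  {0} (size 1)  {1} (size 1)    {2} (size 1)    {3} (size 1)    {4} (size 1)    {5} (size 1)    {6} (size 1)  
  chi_0          1             1               1               1               1               1               1             
  chi_1          1             exp(2*I*pi/7)   exp(4*I*pi/7)   exp(6*I*pi/7)   exp(-6*I*pi/7)  exp(-4*I*pi/7)  exp(-2*I*pi/7)
  chi_2          1             exp(4*I*pi/7)   exp(-6*I*pi/7)  exp(-2*I*pi/7)  exp(2*I*pi/7)   exp(6*I*pi/7)   exp(-4*I*pi/7)
  chi_3          1             exp(6*I*pi/7)   exp(-2*I*pi/7)  exp(4*I*pi/7)   exp(-4*I*pi/7)  exp(2*I*pi/7)   exp(-6*I*pi/7)
  chi_4          1             exp(-6*I*pi/7)  exp(2*I*pi/7)   exp(-4*I*pi/7)  exp(4*I*pi/7)   exp(-2*I*pi/7)  exp(6*I*pi/7) 
  chi_5          1             exp(-4*I*pi/7)  exp(6*I*pi/7)   exp(2*I*pi/7)   exp(-2*I*pi/7)  exp(-6*I*pi/7)  exp(4*I*pi/7) 
  chi_6          1             exp(-2*I*pi/7)  exp(-4*I*pi/7)  exp(-6*I*pi/7)  exp(6*I*pi/7)   exp(4*I*pi/7)   exp(2*I*pi/7) 

Spot check: chi_4(2) = zeta_7^(4*2) = zeta_7^8 = exp(2*I*pi/7).

Justification: Z/7Z is abelian, so all 7 irreducible complex representations are 1-dimensional. They are given by chi_k(m) = zeta_7^(k*m) for k = 0,...,6. Row orthogonality: sum_m chi_k(m) conj(chi_l(m)) = 7 * [k = l].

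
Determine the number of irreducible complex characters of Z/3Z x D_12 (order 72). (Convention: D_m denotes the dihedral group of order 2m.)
27

Proof sketch: The number of irreducible complex representations of a finite group equals its number of conjugacy classes. For a direct product, #classes(G x H) = #classes(G) * #classes(H). Z/3Z has 3 classes (abelian), D_12 has 9 classes, so 3 * 9 = 27, so Z/3Z x D_12 (order 72) has exactly 27 irreducible complex representations.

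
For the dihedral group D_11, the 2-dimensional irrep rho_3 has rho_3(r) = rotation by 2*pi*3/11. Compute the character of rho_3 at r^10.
chi_{rho_3}(r^10) = 2*cos(2*pi*3*10/11) = -2*cos(5*pi/11)

rho_3(r^10) is rotation by angle 2*pi*3*10/11, whose trace is 2*cos(2*pi*3*10/11) = -2*cos(5*pi/11).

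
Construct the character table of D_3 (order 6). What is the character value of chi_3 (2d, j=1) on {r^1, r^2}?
Conjugacy classes: {e} of size 1, {r^1, r^2} of size 2, {s, sr, ..., sr^2} of size 3.
Character table:
  irrep \ class              {e} (size 1)  {r^1, r^2} (size 2)  {s, sr, ..., sr^2} (size 3)
  chi_1 (triv)               1             1                    1                          
  chi_2 (sign: r->1, s->-1)  1             1                    -1                         
  chi_3 (2d, j=1)            2             -1                   0                          

Spot check: chi_3 (2d, j=1) on {r^1, r^2} = -1.

Details: D_3 has order 2*3 = 6 with 3 conjugacy classes, hence 3 irreducibles. Sum of squared dims 1 + 1 + 4 = 6 = |G|. Linear characters come from the abelianisation; the 2-dimensional irreps have character r^k -> 2*cos(2*pi*j*k/3), reflections -> 0.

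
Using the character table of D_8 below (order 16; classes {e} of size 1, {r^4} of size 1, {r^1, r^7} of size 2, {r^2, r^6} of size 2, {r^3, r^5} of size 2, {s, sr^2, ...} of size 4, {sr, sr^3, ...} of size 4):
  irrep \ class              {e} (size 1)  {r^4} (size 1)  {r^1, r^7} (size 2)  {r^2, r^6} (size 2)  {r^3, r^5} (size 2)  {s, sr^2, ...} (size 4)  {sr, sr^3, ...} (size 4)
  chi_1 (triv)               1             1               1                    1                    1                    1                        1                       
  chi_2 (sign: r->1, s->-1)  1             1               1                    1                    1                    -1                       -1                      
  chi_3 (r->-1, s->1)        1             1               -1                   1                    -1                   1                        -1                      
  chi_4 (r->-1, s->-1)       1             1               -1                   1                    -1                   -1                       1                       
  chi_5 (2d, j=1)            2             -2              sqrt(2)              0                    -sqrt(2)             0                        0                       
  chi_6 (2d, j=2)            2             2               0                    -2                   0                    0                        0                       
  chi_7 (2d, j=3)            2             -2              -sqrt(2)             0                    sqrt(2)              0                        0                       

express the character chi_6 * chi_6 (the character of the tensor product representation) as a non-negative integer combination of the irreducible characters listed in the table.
chi_6 tensor chi_6 = chi_1 + chi_2 + chi_3 + chi_4 (all other irreducibles have multiplicity 0).

The character of a tensor product is the pointwise product (chi_6 * chi_6)(C) = chi_6(C) * chi_6(C):
  {e}: (2)*(2), {r^4}: (2)*(2), {r^1, r^7}: (0)*(0), {r^2, r^6}: (-2)*(-2), {r^3, r^5}: (0)*(0), {s, sr^2, ...}: (0)*(0), {sr, sr^3, ...}: (0)*(0)
so (chi_6 * chi_6) takes values
  {e} -> 4, {r^4} -> 4, {r^1, r^7} -> 0, {r^2, r^6} -> 4, {r^3, r^5} -> 0, {s, sr^2, ...} -> 0, {sr, sr^3, ...} -> 0.
Now take the inner product of this character with each irreducible chi from the table, <chi_6*chi_6, chi> = (1/16) sum_C |C| (chi_6*chi_6)(C) conj(chi(C)):
  <chi_6*chi_6, chi_1> = (1/16)[1*(4)*conj(1) + 1*(4)*conj(1) + 2*(0)*conj(1) + 2*(4)*conj(1) + 2*(0)*conj(1) + 4*(0)*conj(1) + 4*(0)*conj(1)]
      = (1/16)[(4) + (4) + (0) + (8) + (0) + (0) + (0)] = 16/16 = 1
  <chi_6*chi_6, chi_2> = (1/16)[1*(4)*conj(1) + 1*(4)*conj(1) + 2*(0)*conj(1) + 2*(4)*conj(1) + 2*(0)*conj(1) + 4*(0)*conj(-1) + 4*(0)*conj(-1)]
      = (1/16)[(4) + (4) + (0) + (8) + (0) + (0) + (0)] = 16/16 = 1
  <chi_6*chi_6, chi_3> = (1/16)[1*(4)*conj(1) + 1*(4)*conj(1) + 2*(0)*conj(-1) + 2*(4)*conj(1) + 2*(0)*conj(-1) + 4*(0)*conj(1) + 4*(0)*conj(-1)]
      = (1/16)[(4) + (4) + (0) + (8) + (0) + (0) + (0)] = 16/16 = 1
  <chi_6*chi_6, chi_4> = (1/16)[1*(4)*conj(1) + 1*(4)*conj(1) + 2*(0)*conj(-1) + 2*(4)*conj(1) + 2*(0)*conj(-1) + 4*(0)*conj(-1) + 4*(0)*conj(1)]
      = (1/16)[(4) + (4) + (0) + (8) + (0) + (0) + (0)] = 16/16 = 1
  <chi_6*chi_6, chi_5> = (1/16)[1*(4)*conj(2) + 1*(4)*conj(-2) + 2*(0)*conj(sqrt(2)) + 2*(4)*conj(0) + 2*(0)*conj(-sqrt(2)) + 4*(0)*conj(0) + 4*(0)*conj(0)]
      = (1/16)[(8) + (-8) + (0) + (0) + (0) + (0) + (0)] = 0/16 = 0
  <chi_6*chi_6, chi_6> = (1/16)[1*(4)*conj(2) + 1*(4)*conj(2) + 2*(0)*conj(0) + 2*(4)*conj(-2) + 2*(0)*conj(0) + 4*(0)*conj(0) + 4*(0)*conj(0)]
      = (1/16)[(8) + (8) + (0) + (-16) + (0) + (0) + (0)] = 0/16 = 0
  <chi_6*chi_6, chi_7> = (1/16)[1*(4)*conj(2) + 1*(4)*conj(-2) + 2*(0)*conj(-sqrt(2)) + 2*(4)*conj(0) + 2*(0)*conj(sqrt(2)) + 4*(0)*conj(0) + 4*(0)*conj(0)]
      = (1/16)[(8) + (-8) + (0) + (0) + (0) + (0) + (0)] = 0/16 = 0
Hence the multiplicities are chi_1: 1, chi_2: 1, chi_3: 1, chi_4: 1. Dimension check: dim(chi_6)*dim(chi_6) = 2*2 = 4 and sum (mult * dim) = 1*1 + 1*1 + 1*1 + 1*1 = 4.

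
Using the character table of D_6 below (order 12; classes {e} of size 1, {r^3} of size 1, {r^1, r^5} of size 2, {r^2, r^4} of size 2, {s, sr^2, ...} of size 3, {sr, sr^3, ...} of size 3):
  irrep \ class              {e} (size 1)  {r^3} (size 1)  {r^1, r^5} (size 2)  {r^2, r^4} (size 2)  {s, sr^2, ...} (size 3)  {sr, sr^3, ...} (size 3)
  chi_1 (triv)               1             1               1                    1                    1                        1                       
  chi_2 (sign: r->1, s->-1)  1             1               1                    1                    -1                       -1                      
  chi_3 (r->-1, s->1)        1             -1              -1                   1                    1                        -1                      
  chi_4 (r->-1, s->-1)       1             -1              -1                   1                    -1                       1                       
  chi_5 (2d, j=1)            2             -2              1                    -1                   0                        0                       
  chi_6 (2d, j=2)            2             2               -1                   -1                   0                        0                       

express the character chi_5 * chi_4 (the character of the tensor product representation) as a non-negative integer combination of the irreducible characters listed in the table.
chi_5 tensor chi_4 = chi_6 (all other irreducibles have multiplicity 0).

Justification: The character of a tensor product is the pointwise product (chi_5 * chi_4)(C) = chi_5(C) * chi_4(C):
  {e}: (2)*(1), {r^3}: (-2)*(-1), {r^1, r^5}: (1)*(-1), {r^2, r^4}: (-1)*(1), {s, sr^2, ...}: (0)*(-1), {sr, sr^3, ...}: (0)*(1)
so (chi_5 * chi_4) takes values
  {e} -> 2, {r^3} -> 2, {r^1, r^5} -> -1, {r^2, r^4} -> -1, {s, sr^2, ...} -> 0, {sr, sr^3, ...} -> 0.
Now take the inner product of this character with each irreducible chi from the table, <chi_5*chi_4, chi> = (1/12) sum_C |C| (chi_5*chi_4)(C) conj(chi(C)):
  <chi_5*chi_4, chi_1> = (1/12)[1*(2)*conj(1) + 1*(2)*conj(1) + 2*(-1)*conj(1) + 2*(-1)*conj(1) + 3*(0)*conj(1) + 3*(0)*conj(1)]
      = (1/12)[(2) + (2) + (-2) + (-2) + (0) + (0)] = 0/12 = 0
  <chi_5*chi_4, chi_2> = (1/12)[1*(2)*conj(1) + 1*(2)*conj(1) + 2*(-1)*conj(1) + 2*(-1)*conj(1) + 3*(0)*conj(-1) + 3*(0)*conj(-1)]
      = (1/12)[(2) + (2) + (-2) + (-2) + (0) + (0)] = 0/12 = 0
  <chi_5*chi_4, chi_3> = (1/12)[1*(2)*conj(1) + 1*(2)*conj(-1) + 2*(-1)*conj(-1) + 2*(-1)*conj(1) + 3*(0)*conj(1) + 3*(0)*conj(-1)]
      = (1/12)[(2) + (-2) + (2) + (-2) + (0) + (0)] = 0/12 = 0
  <chi_5*chi_4, chi_4> = (1/12)[1*(2)*conj(1) + 1*(2)*conj(-1) + 2*(-1)*conj(-1) + 2*(-1)*conj(1) + 3*(0)*conj(-1) + 3*(0)*conj(1)]
      = (1/12)[(2) + (-2) + (2) + (-2) + (0) + (0)] = 0/12 = 0
  <chi_5*chi_4, chi_5> = (1/12)[1*(2)*conj(2) + 1*(2)*conj(-2) + 2*(-1)*conj(1) + 2*(-1)*conj(-1) + 3*(0)*conj(0) + 3*(0)*conj(0)]
      = (1/12)[(4) + (-4) + (-2) + (2) + (0) + (0)] = 0/12 = 0
  <chi_5*chi_4, chi_6> = (1/12)[1*(2)*conj(2) + 1*(2)*conj(2) + 2*(-1)*conj(-1) + 2*(-1)*conj(-1) + 3*(0)*conj(0) + 3*(0)*conj(0)]
      = (1/12)[(4) + (4) + (2) + (2) + (0) + (0)] = 12/12 = 1
Hence the multiplicities are chi_6: 1. Dimension check: dim(chi_5)*dim(chi_4) = 2*1 = 2 and sum (mult * dim) = 1*2 = 2.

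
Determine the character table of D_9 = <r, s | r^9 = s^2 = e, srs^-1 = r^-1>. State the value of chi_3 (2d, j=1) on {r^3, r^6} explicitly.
Conjugacy classes: {e} of size 1, {r^1, r^8} of size 2, {r^2, r^7} of size 2, {r^3, r^6} of size 2, {r^4, r^5} of size 2, {s, sr, ..., sr^8} of size 9.
Character table:
  irrep \ class              {e} (size 1)  {r^1, r^8} (size 2)  {r^2, r^7} (size 2)  {r^3, r^6} (size 2)  {r^4, r^5} (size 2)  {s, sr, ..., sr^8} (size 9)
  chi_1 (triv)               1             1                    1                    1                    1                    1                          
  chi_2 (sign: r->1, s->-1)  1             1                    1                    1                    1                    -1                         
  chi_3 (2d, j=1)            2             2*cos(2*pi/9)        2*cos(4*pi/9)        -1                   -2*cos(pi/9)         0                          
  chi_4 (2d, j=2)            2             2*cos(4*pi/9)        -2*cos(pi/9)         -1                   2*cos(2*pi/9)        0                          
  chi_5 (2d, j=3)            2             -1                   -1                   2                    -1                   0                          
  chi_6 (2d, j=4)            2             -2*cos(pi/9)         2*cos(2*pi/9)        -1                   2*cos(4*pi/9)        0                          

Spot check: chi_3 (2d, j=1) on {r^3, r^6} = -1.

Solution. D_9 has order 2*9 = 18 with 6 conjugacy classes, hence 6 irreducibles. Sum of squared dims 1 + 1 + 4 + 4 + 4 + 4 = 18 = |G|. Linear characters come from the abelianisation; the 2-dimensional irreps have character r^k -> 2*cos(2*pi*j*k/9), reflections -> 0.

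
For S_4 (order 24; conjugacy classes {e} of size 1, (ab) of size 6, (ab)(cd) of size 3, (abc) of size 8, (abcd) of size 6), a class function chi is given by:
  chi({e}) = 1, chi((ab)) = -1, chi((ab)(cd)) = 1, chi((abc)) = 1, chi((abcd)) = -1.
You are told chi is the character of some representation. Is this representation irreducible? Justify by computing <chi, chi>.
Irreducible: <chi, chi> = 1.

Derivation: <chi, chi> = (1/|G|) sum_C |C| * |chi(C)|^2 = (1/24)[1*|1|^2 + 6*|-1|^2 + 3*|1|^2 + 8*|1|^2 + 6*|-1|^2]
  = (1/24)[(1) + (6) + (3) + (8) + (6)] = 24/24 = 1.
A character is irreducible iff <chi, chi> = 1, so this representation is irreducible.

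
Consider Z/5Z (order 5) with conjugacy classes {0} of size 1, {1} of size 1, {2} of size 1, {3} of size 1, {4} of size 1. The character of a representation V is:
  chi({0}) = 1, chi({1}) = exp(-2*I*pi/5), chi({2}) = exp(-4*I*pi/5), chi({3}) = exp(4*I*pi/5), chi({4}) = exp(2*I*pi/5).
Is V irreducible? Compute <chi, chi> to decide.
Irreducible: <chi, chi> = 1.

Justification: <chi, chi> = (1/|G|) sum_C |C| * |chi(C)|^2 = (1/5)[1*|1|^2 + 1*|exp(-2*I*pi/5)|^2 + 1*|exp(-4*I*pi/5)|^2 + 1*|exp(4*I*pi/5)|^2 + 1*|exp(2*I*pi/5)|^2]
  = (1/5)[(1) + (1) + (1) + (1) + (1)] = 5/5 = 1.
(Exp terms are combined using exp(i*s)*conj(exp(i*t)) = exp(i*(s-t)), and sums of them are collapsed using the identity that for every m > 1 the m distinct m-th roots of unity sum to 0, e.g. 1 + exp(2*I*pi/3) + exp(-2*I*pi/3) = 0.)
A character is irreducible iff <chi, chi> = 1, so this representation is irreducible.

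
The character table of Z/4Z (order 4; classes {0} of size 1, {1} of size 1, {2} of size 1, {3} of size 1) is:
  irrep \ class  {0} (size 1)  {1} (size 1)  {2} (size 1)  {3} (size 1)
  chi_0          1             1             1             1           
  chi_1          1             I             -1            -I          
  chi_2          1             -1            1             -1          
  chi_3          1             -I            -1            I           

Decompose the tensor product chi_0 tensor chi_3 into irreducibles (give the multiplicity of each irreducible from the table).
chi_0 tensor chi_3 = chi_3 (all other irreducibles have multiplicity 0).

Argument: The character of a tensor product is the pointwise product (chi_0 * chi_3)(C) = chi_0(C) * chi_3(C):
  {0}: (1)*(1), {1}: (1)*(-I), {2}: (1)*(-1), {3}: (1)*(I)
so (chi_0 * chi_3) takes values
  {0} -> 1, {1} -> -I, {2} -> -1, {3} -> I.
Now take the inner product of this character with each irreducible chi from the table, <chi_0*chi_3, chi> = (1/4) sum_C |C| (chi_0*chi_3)(C) conj(chi(C)):
  <chi_0*chi_3, chi_0> = (1/4)[1*(1)*conj(1) + 1*(-I)*conj(1) + 1*(-1)*conj(1) + 1*(I)*conj(1)]
      = (1/4)[(1) + (-I) + (-1) + (I)] = 0/4 = 0
  <chi_0*chi_3, chi_1> = (1/4)[1*(1)*conj(1) + 1*(-I)*conj(I) + 1*(-1)*conj(-1) + 1*(I)*conj(-I)]
      = (1/4)[(1) + (-1) + (1) + (-1)] = 0/4 = 0
  <chi_0*chi_3, chi_2> = (1/4)[1*(1)*conj(1) + 1*(-I)*conj(-1) + 1*(-1)*conj(1) + 1*(I)*conj(-1)]
      = (1/4)[(1) + (I) + (-1) + (-I)] = 0/4 = 0
  <chi_0*chi_3, chi_3> = (1/4)[1*(1)*conj(1) + 1*(-I)*conj(-I) + 1*(-1)*conj(-1) + 1*(I)*conj(I)]
      = (1/4)[(1) + (1) + (1) + (1)] = 4/4 = 1
(Exp terms are combined using exp(i*s)*conj(exp(i*t)) = exp(i*(s-t)), and sums of them are collapsed using the identity that for every m > 1 the m distinct m-th roots of unity sum to 0, e.g. 1 + exp(2*I*pi/3) + exp(-2*I*pi/3) = 0.)
Hence the multiplicities are chi_3: 1. Dimension check: dim(chi_0)*dim(chi_3) = 1*1 = 1 and sum (mult * dim) = 1*1 = 1.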